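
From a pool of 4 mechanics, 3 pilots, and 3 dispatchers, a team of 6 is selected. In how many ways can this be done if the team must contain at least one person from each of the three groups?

With no constraint there are C(10,6) = 210 possible selections.
Selections missing a whole group: no mechanics → C(6,6) = 1; no pilots → C(7,6) = 7; no dispatchers → C(7,6) = 7.
Add back selections omitting two groups (i.e. drawn from a single group): C(4,6) + C(3,6) + C(3,6) = 0.
By inclusion–exclusion: 210 − 15 + 0 = 195.

195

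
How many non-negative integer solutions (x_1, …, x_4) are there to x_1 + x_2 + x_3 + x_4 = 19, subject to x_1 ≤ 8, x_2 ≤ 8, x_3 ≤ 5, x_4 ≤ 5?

By stars and bars, unrestricted non-negative solutions to x_1+…+x_4 = 19 number C(19+3,3) = 1540.
Subtract solutions that violate a single cap (substitute x_i' = x_i − (cap_i+1)): x_1 ≥ 9 gives C(13,3) = 286; x_2 ≥ 9 gives C(13,3) = 286; x_3 ≥ 6 gives C(16,3) = 560; x_4 ≥ 6 gives C(16,3) = 560. Together 1692.
Add back pairs where two caps are both exceeded: 4 + 35 + 35 + 35 + 35 + 120 = 264.
By inclusion–exclusion the count is 1540 − 1692 + 264 = 112.

112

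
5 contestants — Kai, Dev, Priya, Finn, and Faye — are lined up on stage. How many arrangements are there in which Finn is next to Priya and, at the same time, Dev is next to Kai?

24

Treat {Finn,Priya} as one block (2 orders) and {Dev,Kai} as another (2 orders).
That leaves 3 units to arrange: 2 × 2 × 3! = 4 × 6 = 24.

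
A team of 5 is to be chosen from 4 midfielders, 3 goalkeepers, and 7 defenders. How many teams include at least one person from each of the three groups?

1288

With no constraint there are C(14,5) = 2002 possible selections.
Subtract selections that omit an entire group: no midfielders → C(10,5) = 252; no goalkeepers → C(11,5) = 462; no defenders → C(7,5) = 21.
Add back selections omitting two groups (i.e. drawn from a single group): C(4,5) + C(3,5) + C(7,5) = 21.
By inclusion–exclusion: 2002 − 735 + 21 = 1288.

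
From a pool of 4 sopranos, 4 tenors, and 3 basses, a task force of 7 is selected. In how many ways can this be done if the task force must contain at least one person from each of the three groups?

320

With no constraint there are C(11,7) = 330 possible selections.
Selections missing a whole group: no sopranos → C(7,7) = 1; no tenors → C(7,7) = 1; no basses → C(8,7) = 8.
Add back selections omitting two groups (i.e. drawn from a single group): C(4,7) + C(4,7) + C(3,7) = 0.
By inclusion–exclusion: 330 − 10 + 0 = 320.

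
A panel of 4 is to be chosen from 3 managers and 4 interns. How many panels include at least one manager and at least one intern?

34

Total 4-person selections from all 7: C(7,4) = 35.
Selections missing a whole group: no managers → C(4,4) = 1; no interns → C(3,4) = 0.
Both groups omitted at once is impossible, so 35 − 1 = 34.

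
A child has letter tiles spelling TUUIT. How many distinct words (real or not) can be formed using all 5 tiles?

30

Letter multiplicities in TUUIT: I×1, T×2, U×2.
The number of distinct arrangements is 5!/(2!·2!) = 120/4 = 30.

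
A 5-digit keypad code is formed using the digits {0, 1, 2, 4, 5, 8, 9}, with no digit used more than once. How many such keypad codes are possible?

This is a permutation of 5 out of 7: P(7,5) = 7!/2!.
That product is 7 × 6 × 5 × 4 × 3 = 2520.

2520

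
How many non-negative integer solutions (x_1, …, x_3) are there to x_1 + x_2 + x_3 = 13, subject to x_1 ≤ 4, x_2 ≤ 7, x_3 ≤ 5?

Ignoring the caps, the number of non-negative solutions to x_1+…+x_3 = 13 is C(15,2) = 105.
Subtract solutions that violate a single cap (substitute x_i' = x_i − (cap_i+1)): x_1 ≥ 5 gives C(10,2) = 45; x_2 ≥ 8 gives C(7,2) = 21; x_3 ≥ 6 gives C(9,2) = 36. Together 102.
Add back pairs where two caps are both exceeded: 1 + 6 + 0 = 7.
By inclusion–exclusion the count is 105 − 102 + 7 = 10.

10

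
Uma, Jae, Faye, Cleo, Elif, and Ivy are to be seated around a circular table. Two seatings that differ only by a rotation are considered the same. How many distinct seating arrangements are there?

Seat Uma anywhere (absorbing the rotational symmetry), then permute the other 5: (5)! = 120.

120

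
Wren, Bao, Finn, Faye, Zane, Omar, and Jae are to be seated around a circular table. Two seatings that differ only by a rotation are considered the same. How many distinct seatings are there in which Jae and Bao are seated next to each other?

Treat {Jae, Bao} as one unit (2 internal orders) and seat the resulting 6 units around the table: (5)! circular arrangements.
So 2 × (5)! = 2 × 120 = 240.

240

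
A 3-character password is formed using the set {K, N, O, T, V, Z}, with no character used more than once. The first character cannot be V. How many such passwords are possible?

The first character has 6−1 = 5 choices (anything except V).
The remaining 2 characters are filled from the other 5 symbols without repetition: 5 × 4 = 20.
Total: 5 × 20 = 100.

100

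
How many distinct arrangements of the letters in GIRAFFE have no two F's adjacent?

Total arrangements of GIRAFFE: 7!/(2!) = 2520.
Arrangements with the F's together: treat FF as one letter, giving (6)! = 720.
Hence 2520 − 720 = 1800.

1800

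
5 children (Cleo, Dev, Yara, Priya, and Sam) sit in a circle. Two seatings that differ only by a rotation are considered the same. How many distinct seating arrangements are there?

24

Fix one person's seat to break rotational symmetry; the remaining 4 people can be arranged in (4)! = 24 ways.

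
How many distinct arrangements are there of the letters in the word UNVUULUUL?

UNVUULUUL has 9 letters with L appearing twice and U appearing 5 times.
So there are 9! / (5!·2!) = 1512 distinguishable arrangements.

1512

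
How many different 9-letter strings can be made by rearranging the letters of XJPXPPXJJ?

The 9 letters of XJPXPPXJJ have repeats: J appearing 3 times, P appearing 3 times, and X appearing 3 times.
The number of distinct arrangements is 9!/(3!·3!·3!) = 362880/216 = 1680.

1680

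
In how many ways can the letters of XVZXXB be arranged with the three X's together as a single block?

Treat the 3 copies of X as a single block. The multiset to arrange is then {XXX, B, V, Z}, 4 items in all.
All 4 items are distinct, so there are (4)! = 24 arrangements.

24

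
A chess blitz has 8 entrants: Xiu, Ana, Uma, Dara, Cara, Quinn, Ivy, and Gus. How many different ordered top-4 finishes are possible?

This is an ordered selection of 4 from 8: P(8,4).
That gives 8 × 7 × 6 × 5 = 1680.

1680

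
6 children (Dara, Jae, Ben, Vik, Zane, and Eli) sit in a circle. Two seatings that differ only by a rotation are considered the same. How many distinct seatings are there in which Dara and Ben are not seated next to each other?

All circular seatings of 6 people number (5)! = 120.
Seatings with Dara beside Ben: treat them as a block with 2 internal orders, giving 2 × (4)! = 48.
Subtracting, 120 − 48 = 72.

72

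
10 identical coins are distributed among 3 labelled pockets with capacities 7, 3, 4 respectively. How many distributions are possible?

14

Ignoring the caps, the number of non-negative solutions to x_1+…+x_3 = 10 is C(12,2) = 66.
Subtract solutions that violate a single cap (substitute x_i' = x_i − (cap_i+1)): x_1 ≥ 8 gives C(4,2) = 6; x_2 ≥ 4 gives C(8,2) = 28; x_3 ≥ 5 gives C(7,2) = 21. Together 55.
Add back pairs where two caps are both exceeded: 0 + 0 + 3 = 3.
By inclusion–exclusion the count is 66 − 55 + 3 = 14.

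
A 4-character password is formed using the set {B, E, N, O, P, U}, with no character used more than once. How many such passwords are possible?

This is a permutation of 4 out of 6: P(6,4) = 6!/2!.
That product is 6 × 5 × 4 × 3 = 360.

360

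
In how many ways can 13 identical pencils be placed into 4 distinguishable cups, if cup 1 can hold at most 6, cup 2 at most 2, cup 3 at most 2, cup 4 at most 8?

Ignoring the caps, the number of non-negative solutions to x_1+…+x_4 = 13 is C(16,3) = 560.
Subtract solutions that violate a single cap (substitute x_i' = x_i − (cap_i+1)): x_1 ≥ 7 gives C(9,3) = 84; x_2 ≥ 3 gives C(13,3) = 286; x_3 ≥ 3 gives C(13,3) = 286; x_4 ≥ 9 gives C(7,3) = 35. Together 691.
Add back pairs where two caps are both exceeded: 20 + 20 + 0 + 120 + 4 + 4 = 168.
Subtract triples: 1 + 0 + 0 + 0 = 1.
By inclusion–exclusion the count is 560 − 691 + 168 − 1 = 36.

36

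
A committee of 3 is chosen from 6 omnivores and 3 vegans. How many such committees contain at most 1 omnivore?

19

Split by how many omnivores are chosen (0 through 1).
Sum: C(6,0)·C(3,3) + C(6,1)·C(3,2) = 1 + 18 = 19.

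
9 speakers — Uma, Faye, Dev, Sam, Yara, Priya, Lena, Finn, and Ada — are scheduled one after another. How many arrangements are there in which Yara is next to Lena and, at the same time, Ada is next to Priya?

20160

Treat {Yara,Lena} as one block (2 orders) and {Ada,Priya} as another (2 orders).
That leaves 7 units to arrange: 2 × 2 × 7! = 4 × 5040 = 20160.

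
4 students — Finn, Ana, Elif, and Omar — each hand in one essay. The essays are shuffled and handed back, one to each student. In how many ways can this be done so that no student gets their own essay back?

Let Aᵢ be the assignments in which student i gets their own essay. We want the size of the complement of A₁∪…∪A_4.
By inclusion–exclusion this is Σ_{j=0}^{4} (−1)^j C(4,j)·(4−j)!.
Computing: 24 − 24 + 12 − 4 + 1 = 9.

9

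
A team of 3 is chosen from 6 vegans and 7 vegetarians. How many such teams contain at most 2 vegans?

266

Split by how many vegans are chosen (0 through 2).
Sum: C(6,0)·C(7,3) + C(6,1)·C(7,2) + C(6,2)·C(7,1) = 35 + 126 + 105 = 266.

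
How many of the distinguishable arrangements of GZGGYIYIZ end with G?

With the last slot taken by G, it remains to arrange the other 8 letters (ZGGYIYIZ).
Those 8 letters have G appearing twice, I appearing twice, Y appearing twice, and Z appearing twice, giving (8)!/(2!·2!·2!·2!) = 2520.

2520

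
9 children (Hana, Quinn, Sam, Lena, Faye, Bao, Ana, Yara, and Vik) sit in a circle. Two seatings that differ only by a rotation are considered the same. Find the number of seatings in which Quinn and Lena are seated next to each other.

10080

Glue Quinn and Lena into a block (2 internal orders). Seating 8 units around a circle gives (7)! arrangements.
So 2 × (7)! = 2 × 5040 = 10080.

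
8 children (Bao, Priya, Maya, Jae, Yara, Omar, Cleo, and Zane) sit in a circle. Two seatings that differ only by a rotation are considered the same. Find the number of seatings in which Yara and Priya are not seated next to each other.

All circular seatings of 8 people number (7)! = 5040.
Seatings with Yara beside Priya: treat them as a block with 2 internal orders, giving 2 × (6)! = 1440.
Subtracting, 5040 − 1440 = 3600.

3600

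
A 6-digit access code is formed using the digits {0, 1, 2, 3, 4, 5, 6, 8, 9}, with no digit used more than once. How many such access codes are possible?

60480

Choose and order 6 of the 9 symbols: the first digit has 9 options, the next 8, and so on down to 4.
9 × 8 × 7 × 6 × 5 × 4 = 60480.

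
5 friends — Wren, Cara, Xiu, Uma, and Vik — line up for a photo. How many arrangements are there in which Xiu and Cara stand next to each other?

48

Glue Xiu and Cara into one block (2 internal orders), leaving 4 units to arrange in a row.
So the count is 2·(4)! = 48.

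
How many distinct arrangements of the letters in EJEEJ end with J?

With the last slot taken by J, it remains to arrange the other 4 letters (EEEJ).
Those 4 letters have E appearing 3 times, giving (4)!/(3!) = 4.

4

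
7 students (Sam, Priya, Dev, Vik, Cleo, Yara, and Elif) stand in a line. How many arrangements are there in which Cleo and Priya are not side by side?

3600

Of the 7! = 5040 arrangements, those with Cleo and Priya adjacent number 2 × 6! = 1440 (treat the pair as a block with 2 internal orders).
Complementary counting: 5040 − 1440 = 3600.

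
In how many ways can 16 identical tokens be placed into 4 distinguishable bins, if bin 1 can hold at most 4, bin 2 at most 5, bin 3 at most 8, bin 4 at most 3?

34

By stars and bars, unrestricted non-negative solutions to x_1+…+x_4 = 16 number C(16+3,3) = 969.
Subtract solutions that violate a single cap (substitute x_i' = x_i − (cap_i+1)): x_1 ≥ 5 gives C(14,3) = 364; x_2 ≥ 6 gives C(13,3) = 286; x_3 ≥ 9 gives C(10,3) = 120; x_4 ≥ 4 gives C(15,3) = 455. Together 1225.
Add back pairs where two caps are both exceeded: 56 + 10 + 120 + 4 + 84 + 20 = 294.
Subtract triples: 0 + 4 + 0 + 0 = 4.
By inclusion–exclusion the count is 969 − 1225 + 294 − 4 = 34.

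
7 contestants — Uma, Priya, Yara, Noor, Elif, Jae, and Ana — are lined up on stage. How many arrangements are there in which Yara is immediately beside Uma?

1440

Treat {Yara, Uma} as a single unit. There are 6 units to order, and the pair itself can be ordered 2 ways.
That gives 2 × 6! = 2 × 720 = 1440.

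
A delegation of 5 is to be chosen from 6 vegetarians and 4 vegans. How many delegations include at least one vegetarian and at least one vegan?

Unrestricted: C(10,5) = 252 ways to pick any 5 of the 10.
Subtract selections that omit an entire group: no vegetarians → C(4,5) = 0; no vegans → C(6,5) = 6.
Both groups omitted at once is impossible, so 252 − 6 = 246.

246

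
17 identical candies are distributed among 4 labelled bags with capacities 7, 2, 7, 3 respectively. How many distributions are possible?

10

By stars and bars, unrestricted non-negative solutions to x_1+…+x_4 = 17 number C(17+3,3) = 1140.
Subtract solutions that violate a single cap (substitute x_i' = x_i − (cap_i+1)): x_1 ≥ 8 gives C(12,3) = 220; x_2 ≥ 3 gives C(17,3) = 680; x_3 ≥ 8 gives C(12,3) = 220; x_4 ≥ 4 gives C(16,3) = 560. Together 1680.
Add back pairs where two caps are both exceeded: 84 + 4 + 56 + 84 + 286 + 56 = 570.
Subtract triples: 0 + 10 + 0 + 10 = 20.
By inclusion–exclusion the count is 1140 − 1680 + 570 − 20 = 10.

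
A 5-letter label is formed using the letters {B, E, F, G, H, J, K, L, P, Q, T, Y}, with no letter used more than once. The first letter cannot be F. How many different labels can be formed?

The first letter has 12−1 = 11 choices (anything except F).
The remaining 4 letters are filled from the other 11 symbols without repetition: 11 × 10 × 9 × 8 = 7920.
Total: 11 × 7920 = 87120.

87120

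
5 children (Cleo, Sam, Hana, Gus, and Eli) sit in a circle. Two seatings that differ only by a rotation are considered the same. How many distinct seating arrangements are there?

Seat Cleo anywhere (absorbing the rotational symmetry), then permute the other 4: (4)! = 24.

24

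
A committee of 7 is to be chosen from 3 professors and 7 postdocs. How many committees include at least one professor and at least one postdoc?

119

Unrestricted: C(10,7) = 120 ways to pick any 7 of the 10.
Selections missing a whole group: no professors → C(7,7) = 1; no postdocs → C(3,7) = 0.
Both groups omitted at once is impossible, so 120 − 1 = 119.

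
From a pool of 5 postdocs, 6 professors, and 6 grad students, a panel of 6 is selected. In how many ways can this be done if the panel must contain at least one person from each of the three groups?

10530

Unrestricted: C(17,6) = 12376 ways to pick any 6 of the 17.
Selections missing a whole group: no postdocs → C(12,6) = 924; no professors → C(11,6) = 462; no grad students → C(11,6) = 462.
Add back selections omitting two groups (i.e. drawn from a single group): C(5,6) + C(6,6) + C(6,6) = 2.
By inclusion–exclusion: 12376 − 1848 + 2 = 10530.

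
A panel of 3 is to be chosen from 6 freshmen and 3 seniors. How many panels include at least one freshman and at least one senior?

63

With no constraint there are C(9,3) = 84 possible selections.
Subtract selections that omit an entire group: no freshmen → C(3,3) = 1; no seniors → C(6,3) = 20.
Both groups omitted at once is impossible, so 84 − 21 = 63.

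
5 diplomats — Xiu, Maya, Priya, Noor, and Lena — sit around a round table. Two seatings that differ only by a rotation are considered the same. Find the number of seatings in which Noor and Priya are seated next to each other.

Treat {Noor, Priya} as one unit (2 internal orders) and seat the resulting 4 units around the table: (3)! circular arrangements.
So 2 × (3)! = 2 × 6 = 12.

12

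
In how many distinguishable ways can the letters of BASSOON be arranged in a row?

BASSOON has 7 letters with O appearing twice and S appearing twice.
The number of distinct arrangements is 7!/(2!·2!) = 5040/4 = 1260.

1260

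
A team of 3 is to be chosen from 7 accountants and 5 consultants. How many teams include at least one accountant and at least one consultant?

With no constraint there are C(12,3) = 220 possible selections.
Subtract selections that omit an entire group: no accountants → C(5,3) = 10; no consultants → C(7,3) = 35.
Both groups omitted at once is impossible, so 220 − 45 = 175.

175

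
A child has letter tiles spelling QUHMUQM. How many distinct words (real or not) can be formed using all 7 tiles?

630

The 7 letters of QUHMUQM have repeats: M appearing twice, Q appearing twice, and U appearing twice.
So there are 7! / (2!·2!·2!) = 630 distinguishable arrangements.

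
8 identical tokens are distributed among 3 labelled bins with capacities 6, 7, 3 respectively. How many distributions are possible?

26

By stars and bars, unrestricted non-negative solutions to x_1+…+x_3 = 8 number C(8+2,2) = 45.
Subtract solutions that violate a single cap (substitute x_i' = x_i − (cap_i+1)): x_1 ≥ 7 gives C(3,2) = 3; x_2 ≥ 8 gives C(2,2) = 1; x_3 ≥ 4 gives C(6,2) = 15. Together 19.
No two caps can be exceeded simultaneously, so the pair terms are all 0.
By inclusion–exclusion the count is 45 − 19 + 0 = 26.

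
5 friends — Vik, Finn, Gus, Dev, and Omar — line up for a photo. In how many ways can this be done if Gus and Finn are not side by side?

There are 5! = 120 arrangements in all. If Gus and Finn are adjacent, merging them into one block gives 2·(4)! = 48 arrangements.
So 120 − 48 = 72 arrangements keep them apart.

72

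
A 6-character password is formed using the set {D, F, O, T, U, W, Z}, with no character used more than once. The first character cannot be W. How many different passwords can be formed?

4320

The first character has 7−1 = 6 choices (anything except W).
The remaining 5 characters are filled from the other 6 symbols without repetition: 6 × 5 × 4 × 3 × 2 = 720.
Total: 6 × 720 = 4320.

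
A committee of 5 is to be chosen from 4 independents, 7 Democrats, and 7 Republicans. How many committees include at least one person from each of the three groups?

With no constraint there are C(18,5) = 8568 possible selections.
Selections missing a whole group: no independents → C(14,5) = 2002; no Democrats → C(11,5) = 462; no Republicans → C(11,5) = 462.
Add back selections omitting two groups (i.e. drawn from a single group): C(4,5) + C(7,5) + C(7,5) = 42.
By inclusion–exclusion: 8568 − 2926 + 42 = 5684.

5684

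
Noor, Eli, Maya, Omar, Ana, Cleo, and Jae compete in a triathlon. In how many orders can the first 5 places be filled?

There are 7 choices for 1st place, 6 for 2nd, and so on down to 3 for position 5.
That gives 7 × 6 × 5 × 4 × 3 = 2520.

2520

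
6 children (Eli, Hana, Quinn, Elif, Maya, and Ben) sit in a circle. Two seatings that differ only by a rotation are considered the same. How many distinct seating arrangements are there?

Seat Eli anywhere (absorbing the rotational symmetry), then permute the other 5: (5)! = 120.

120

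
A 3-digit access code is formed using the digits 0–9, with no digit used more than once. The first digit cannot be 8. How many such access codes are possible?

648

The first digit has 10−1 = 9 choices (anything except 8).
The remaining 2 digits are filled from the other 9 symbols without repetition: 9 × 8 = 72.
Total: 9 × 72 = 648.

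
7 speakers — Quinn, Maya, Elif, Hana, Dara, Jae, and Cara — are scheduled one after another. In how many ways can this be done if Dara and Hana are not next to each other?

There are 7! = 5040 arrangements in all. If Dara and Hana are adjacent, merging them into one block gives 2·(6)! = 1440 arrangements.
Complementary counting: 5040 − 1440 = 3600.

3600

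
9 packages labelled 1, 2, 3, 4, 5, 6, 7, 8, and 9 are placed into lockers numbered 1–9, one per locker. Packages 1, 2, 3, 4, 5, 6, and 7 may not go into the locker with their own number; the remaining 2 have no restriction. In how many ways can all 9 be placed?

165016

Let Aᵢ (for 1 ≤ i ≤ 7) be the placements that put package i in its forbidden locker. Any j of these fix j positions, leaving (9−j)! ways to fill the rest, and there are C(7,j) ways to pick which j.
By inclusion–exclusion, the number of valid placements is Σ_{j=0}^{7} (−1)^j C(7,j)·(9−j)!.
Computing: 362880 − 282240 + 105840 − 25200 + 4200 − 504 + 42 − 2 = 165016.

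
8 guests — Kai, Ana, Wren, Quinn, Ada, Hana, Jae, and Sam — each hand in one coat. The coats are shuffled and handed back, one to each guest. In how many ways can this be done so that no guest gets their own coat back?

14833

Let Aᵢ be the assignments in which guest i gets their own coat. We want the size of the complement of A₁∪…∪A_8.
By inclusion–exclusion this is Σ_{j=0}^{8} (−1)^j C(8,j)·(8−j)!.
Computing: 40320 − 40320 + 20160 − 6720 + 1680 − 336 + 56 − 8 + 1 = 14833.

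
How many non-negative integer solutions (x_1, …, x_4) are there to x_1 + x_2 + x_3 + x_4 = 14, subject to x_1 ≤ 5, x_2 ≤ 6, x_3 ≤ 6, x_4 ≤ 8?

Without the upper bounds there are C(17,3) = 680 ways to split 14 among 4 variables.
Subtract solutions that violate a single cap (substitute x_i' = x_i − (cap_i+1)): x_1 ≥ 6 gives C(11,3) = 165; x_2 ≥ 7 gives C(10,3) = 120; x_3 ≥ 7 gives C(10,3) = 120; x_4 ≥ 9 gives C(8,3) = 56. Together 461.
Add back pairs where two caps are both exceeded: 4 + 4 + 0 + 1 + 0 + 0 = 9.
By inclusion–exclusion the count is 680 − 461 + 9 = 228.

228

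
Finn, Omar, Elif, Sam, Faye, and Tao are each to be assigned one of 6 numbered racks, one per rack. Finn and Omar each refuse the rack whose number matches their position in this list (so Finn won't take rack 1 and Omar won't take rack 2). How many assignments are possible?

504

Let Aᵢ (for i ∈ {1, 2}) be the placements that put person i in their forbidden rack. Any j of these fix j positions, leaving (6−j)! ways to fill the rest, and there are C(2,j) ways to pick which j.
By inclusion–exclusion, the number of valid placements is Σ_{j=0}^{2} (−1)^j C(2,j)·(6−j)!.
Computing: 720 − 240 + 24 = 504.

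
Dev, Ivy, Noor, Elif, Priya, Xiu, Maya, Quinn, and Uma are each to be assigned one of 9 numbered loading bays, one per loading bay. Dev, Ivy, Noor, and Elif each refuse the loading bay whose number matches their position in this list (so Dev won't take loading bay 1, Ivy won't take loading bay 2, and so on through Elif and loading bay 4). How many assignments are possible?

229080

Let Aᵢ (for 1 ≤ i ≤ 4) be the placements that put person i in their forbidden loading bay. Any j of these fix j positions, leaving (9−j)! ways to fill the rest, and there are C(4,j) ways to pick which j.
By inclusion–exclusion, the number of valid placements is Σ_{j=0}^{4} (−1)^j C(4,j)·(9−j)!.
Computing: 362880 − 161280 + 30240 − 2880 + 120 = 229080.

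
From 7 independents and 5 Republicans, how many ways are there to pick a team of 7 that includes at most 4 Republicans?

Split by how many Republicans are chosen (0 through 4).
Sum: C(5,0)·C(7,7) + C(5,1)·C(7,6) + C(5,2)·C(7,5) + C(5,3)·C(7,4) + C(5,4)·C(7,3) = 1 + 35 + 210 + 350 + 175 = 771.

771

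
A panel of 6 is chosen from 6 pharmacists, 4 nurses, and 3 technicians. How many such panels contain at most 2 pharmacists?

658

Split by how many pharmacists are chosen (0 through 2).
Sum: C(6,0)·C(7,6) + C(6,1)·C(7,5) + C(6,2)·C(7,4) = 7 + 126 + 525 = 658.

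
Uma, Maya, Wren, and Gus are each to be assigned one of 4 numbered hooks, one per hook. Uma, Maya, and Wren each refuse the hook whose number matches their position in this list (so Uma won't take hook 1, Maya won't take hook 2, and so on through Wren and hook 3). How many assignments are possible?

11

Let Aᵢ (for i ∈ {1, 2, 3}) be the placements that put person i in their forbidden hook. Any j of these fix j positions, leaving (4−j)! ways to fill the rest, and there are C(3,j) ways to pick which j.
By inclusion–exclusion, the number of valid placements is Σ_{j=0}^{3} (−1)^j C(3,j)·(4−j)!.
Computing: 24 − 18 + 6 − 1 = 11.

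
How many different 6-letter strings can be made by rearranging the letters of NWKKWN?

90

The 6 letters of NWKKWN have repeats: K appearing twice, N appearing twice, and W appearing twice.
Dividing 6! = 720 by 2!·2!·2! = 8 for the repeated letters gives 90.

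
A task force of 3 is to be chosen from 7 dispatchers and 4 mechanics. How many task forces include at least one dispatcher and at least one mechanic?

With no constraint there are C(11,3) = 165 possible selections.
Subtract selections that omit an entire group: no dispatchers → C(4,3) = 4; no mechanics → C(7,3) = 35.
Both groups omitted at once is impossible, so 165 − 39 = 126.

126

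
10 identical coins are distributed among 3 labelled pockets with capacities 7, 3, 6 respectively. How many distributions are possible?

Ignoring the caps, the number of non-negative solutions to x_1+…+x_3 = 10 is C(12,2) = 66.
Subtract solutions that violate a single cap (substitute x_i' = x_i − (cap_i+1)): x_1 ≥ 8 gives C(4,2) = 6; x_2 ≥ 4 gives C(8,2) = 28; x_3 ≥ 7 gives C(5,2) = 10. Together 44.
No two caps can be exceeded simultaneously, so the pair terms are all 0.
By inclusion–exclusion the count is 66 − 44 + 0 = 22.

22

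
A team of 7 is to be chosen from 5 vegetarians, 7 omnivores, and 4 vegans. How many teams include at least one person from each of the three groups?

10283

Total 7-person selections from all 16: C(16,7) = 11440.
Selections missing a whole group: no vegetarians → C(11,7) = 330; no omnivores → C(9,7) = 36; no vegans → C(12,7) = 792.
Add back selections omitting two groups (i.e. drawn from a single group): C(5,7) + C(7,7) + C(4,7) = 1.
By inclusion–exclusion: 11440 − 1158 + 1 = 10283.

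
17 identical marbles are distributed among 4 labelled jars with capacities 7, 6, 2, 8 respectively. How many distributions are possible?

Ignoring the caps, the number of non-negative solutions to x_1+…+x_4 = 17 is C(20,3) = 1140.
Subtract solutions that violate a single cap (substitute x_i' = x_i − (cap_i+1)): x_1 ≥ 8 gives C(12,3) = 220; x_2 ≥ 7 gives C(13,3) = 286; x_3 ≥ 3 gives C(17,3) = 680; x_4 ≥ 9 gives C(11,3) = 165. Together 1351.
Add back pairs where two caps are both exceeded: 10 + 84 + 1 + 120 + 4 + 56 = 275.
By inclusion–exclusion the count is 1140 − 1351 + 275 = 64.

64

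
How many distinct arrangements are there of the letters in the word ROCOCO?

60

Letter multiplicities in ROCOCO: C×2, O×3, R×1.
So there are 6! / (3!·2!) = 60 distinguishable arrangements.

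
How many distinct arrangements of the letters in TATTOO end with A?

10

With the last slot taken by A, it remains to arrange the other 5 letters (TTTOO).
Those 5 letters have O appearing twice and T appearing 3 times, giving (5)!/(3!·2!) = 10.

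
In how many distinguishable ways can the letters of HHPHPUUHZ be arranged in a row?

3780

HHPHPUUHZ has 9 letters with H appearing 4 times, P appearing twice, and U appearing twice.
The number of distinct arrangements is 9!/(4!·2!·2!) = 362880/96 = 3780.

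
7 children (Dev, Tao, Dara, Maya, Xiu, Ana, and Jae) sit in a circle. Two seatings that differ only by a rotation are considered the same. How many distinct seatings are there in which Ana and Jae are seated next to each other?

Treat {Ana, Jae} as one unit (2 internal orders) and seat the resulting 6 units around the table: (5)! circular arrangements.
So 2 × (5)! = 2 × 120 = 240.

240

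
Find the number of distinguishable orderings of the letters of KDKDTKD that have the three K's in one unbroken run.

20

Treat the 3 copies of K as a single block. The multiset to arrange is then {KKK, D, D, D, T}, 5 items in all.
That gives (5)!/(3!) = 20 arrangements.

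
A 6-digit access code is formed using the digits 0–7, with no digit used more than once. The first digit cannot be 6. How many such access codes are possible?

17640

The first digit has 8−1 = 7 choices (anything except 6).
The remaining 5 digits are filled from the other 7 symbols without repetition: 7 × 6 × 5 × 4 × 3 = 2520.
Total: 7 × 2520 = 17640.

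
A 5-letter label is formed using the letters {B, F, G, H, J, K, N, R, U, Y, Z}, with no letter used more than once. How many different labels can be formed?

Choose and order 5 of the 11 symbols: the first letter has 11 options, the next 10, and so on down to 7.
11 × 10 × 9 × 8 × 7 = 55440.

55440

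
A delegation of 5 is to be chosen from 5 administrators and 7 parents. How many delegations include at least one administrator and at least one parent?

Unrestricted: C(12,5) = 792 ways to pick any 5 of the 12.
Selections missing a whole group: no administrators → C(7,5) = 21; no parents → C(5,5) = 1.
Both groups omitted at once is impossible, so 792 − 22 = 770.

770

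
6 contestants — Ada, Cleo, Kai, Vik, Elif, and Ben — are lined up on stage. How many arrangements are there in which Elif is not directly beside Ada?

480

Of the 6! = 720 arrangements, those with Elif and Ada adjacent number 2 × 5! = 240 (treat the pair as a block with 2 internal orders).
So 720 − 240 = 480 arrangements keep them apart.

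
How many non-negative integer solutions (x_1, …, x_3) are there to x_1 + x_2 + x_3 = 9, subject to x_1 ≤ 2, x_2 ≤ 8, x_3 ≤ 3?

11

Ignoring the caps, the number of non-negative solutions to x_1+…+x_3 = 9 is C(11,2) = 55.
Subtract solutions that violate a single cap (substitute x_i' = x_i − (cap_i+1)): x_1 ≥ 3 gives C(8,2) = 28; x_2 ≥ 9 gives C(2,2) = 1; x_3 ≥ 4 gives C(7,2) = 21. Together 50.
Add back pairs where two caps are both exceeded: 0 + 6 + 0 = 6.
By inclusion–exclusion the count is 55 − 50 + 6 = 11.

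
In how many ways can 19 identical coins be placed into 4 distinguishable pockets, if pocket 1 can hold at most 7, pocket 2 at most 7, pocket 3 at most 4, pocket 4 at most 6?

55

Ignoring the caps, the number of non-negative solutions to x_1+…+x_4 = 19 is C(22,3) = 1540.
Subtract solutions that violate a single cap (substitute x_i' = x_i − (cap_i+1)): x_1 ≥ 8 gives C(14,3) = 364; x_2 ≥ 8 gives C(14,3) = 364; x_3 ≥ 5 gives C(17,3) = 680; x_4 ≥ 7 gives C(15,3) = 455. Together 1863.
Add back pairs where two caps are both exceeded: 20 + 84 + 35 + 84 + 35 + 120 = 378.
By inclusion–exclusion the count is 1540 − 1863 + 378 = 55.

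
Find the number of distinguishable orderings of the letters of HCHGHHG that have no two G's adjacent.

There are 7!/(4!·2!) = 105 arrangements of HCHGHHG in total.
If the two G's are adjacent, glue them into one block, leaving 6 items to arrange: (6)!/(4!) = 30 ways.
Hence 105 − 30 = 75.

75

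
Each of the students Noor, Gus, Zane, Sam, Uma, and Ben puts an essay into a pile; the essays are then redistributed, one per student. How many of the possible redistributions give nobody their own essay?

265

This is the derangement count D_6: permutations of 6 items with no fixed point.
By inclusion–exclusion this is Σ_{j=0}^{6} (−1)^j C(6,j)·(6−j)!.
Computing: 720 − 720 + 360 − 120 + 30 − 6 + 1 = 265.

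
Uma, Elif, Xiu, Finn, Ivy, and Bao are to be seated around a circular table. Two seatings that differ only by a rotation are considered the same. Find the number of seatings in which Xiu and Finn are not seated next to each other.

Without the restriction there are (5)! = 120 seatings.
Those with Xiu next to Finn: fuse the pair into one unit and seat 5 units around a circle — 2·(4)! = 48.
Subtracting, 120 − 48 = 72.

72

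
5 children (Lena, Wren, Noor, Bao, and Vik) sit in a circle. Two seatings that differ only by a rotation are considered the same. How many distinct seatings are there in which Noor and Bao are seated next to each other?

Glue Noor and Bao into a block (2 internal orders). Seating 4 units around a circle gives (3)! arrangements.
So 2 × (3)! = 2 × 6 = 12.

12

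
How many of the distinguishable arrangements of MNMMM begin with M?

Fix M in the first position and arrange the remaining 4 letters.
Those 4 letters have M appearing 3 times, giving (4)!/(3!) = 4.

4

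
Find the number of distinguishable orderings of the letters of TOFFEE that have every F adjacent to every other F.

60

Treat the 2 copies of F as a single block. The multiset to arrange is then {FF, E, E, O, T}, 5 items in all.
That gives (5)!/(2!) = 60 arrangements.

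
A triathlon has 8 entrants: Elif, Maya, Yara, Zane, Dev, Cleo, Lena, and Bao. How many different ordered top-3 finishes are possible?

336

There are 8 choices for 1st place, 7 for 2nd, and 6 for 3rd.
That gives 8 × 7 × 6 = 336.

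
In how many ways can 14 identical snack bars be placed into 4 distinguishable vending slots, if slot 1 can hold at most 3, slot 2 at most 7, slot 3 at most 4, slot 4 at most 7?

Ignoring the caps, the number of non-negative solutions to x_1+…+x_4 = 14 is C(17,3) = 680.
Subtract solutions that violate a single cap (substitute x_i' = x_i − (cap_i+1)): x_1 ≥ 4 gives C(13,3) = 286; x_2 ≥ 8 gives C(9,3) = 84; x_3 ≥ 5 gives C(12,3) = 220; x_4 ≥ 8 gives C(9,3) = 84. Together 674.
Add back pairs where two caps are both exceeded: 10 + 56 + 10 + 4 + 0 + 4 = 84.
By inclusion–exclusion the count is 680 − 674 + 84 = 90.

90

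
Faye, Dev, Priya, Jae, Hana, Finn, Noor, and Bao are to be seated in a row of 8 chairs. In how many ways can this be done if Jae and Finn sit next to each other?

Place the 6 others and the Jae-Finn pair as 7 objects in a line; the pair has 2 internal arrangements.
So the count is 2·(7)! = 10080.

10080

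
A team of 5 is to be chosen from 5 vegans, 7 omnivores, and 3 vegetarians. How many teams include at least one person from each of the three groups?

Unrestricted: C(15,5) = 3003 ways to pick any 5 of the 15.
Selections missing a whole group: no vegans → C(10,5) = 252; no omnivores → C(8,5) = 56; no vegetarians → C(12,5) = 792.
Add back selections omitting two groups (i.e. drawn from a single group): C(5,5) + C(7,5) + C(3,5) = 22.
By inclusion–exclusion: 3003 − 1100 + 22 = 1925.

1925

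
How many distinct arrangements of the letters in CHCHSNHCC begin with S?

Fix S in the first position and arrange the remaining 8 letters.
Those 8 letters have C appearing 4 times and H appearing 3 times, giving (8)!/(4!·3!) = 280.

280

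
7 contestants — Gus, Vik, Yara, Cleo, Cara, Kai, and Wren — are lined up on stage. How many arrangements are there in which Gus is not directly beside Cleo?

3600

Of the 7! = 5040 arrangements, those with Gus and Cleo adjacent number 2 × 6! = 1440 (treat the pair as a block with 2 internal orders).
Complementary counting: 5040 − 1440 = 3600.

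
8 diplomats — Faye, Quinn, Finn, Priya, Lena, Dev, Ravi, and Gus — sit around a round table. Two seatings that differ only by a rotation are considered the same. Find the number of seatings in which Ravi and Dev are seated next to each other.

1440

Treat {Ravi, Dev} as one unit (2 internal orders) and seat the resulting 7 units around the table: (6)! circular arrangements.
So 2 × (6)! = 2 × 720 = 1440.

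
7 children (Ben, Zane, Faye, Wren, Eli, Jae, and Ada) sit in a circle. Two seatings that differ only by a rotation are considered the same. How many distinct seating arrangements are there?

720

Seat Ben anywhere (absorbing the rotational symmetry), then permute the other 6: (6)! = 720.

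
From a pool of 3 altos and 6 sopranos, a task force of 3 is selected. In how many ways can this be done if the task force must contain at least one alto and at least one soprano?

Unrestricted: C(9,3) = 84 ways to pick any 3 of the 9.
Selections missing a whole group: no altos → C(6,3) = 20; no sopranos → C(3,3) = 1.
Both groups omitted at once is impossible, so 84 − 21 = 63.

63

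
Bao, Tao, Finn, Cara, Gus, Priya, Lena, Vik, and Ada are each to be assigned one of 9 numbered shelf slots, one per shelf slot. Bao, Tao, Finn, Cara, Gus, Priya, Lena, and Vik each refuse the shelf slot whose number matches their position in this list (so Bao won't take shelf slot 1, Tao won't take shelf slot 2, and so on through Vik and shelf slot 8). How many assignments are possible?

Let Aᵢ (for 1 ≤ i ≤ 8) be the placements that put person i in their forbidden shelf slot. Any j of these fix j positions, leaving (9−j)! ways to fill the rest, and there are C(8,j) ways to pick which j.
By inclusion–exclusion, the number of valid placements is Σ_{j=0}^{8} (−1)^j C(8,j)·(9−j)!.
Computing: 362880 − 322560 + 141120 − 40320 + 8400 − 1344 + 168 − 16 + 1 = 148329.

148329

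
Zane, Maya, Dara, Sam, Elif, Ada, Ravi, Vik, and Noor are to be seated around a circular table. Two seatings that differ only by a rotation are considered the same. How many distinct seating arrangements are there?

40320

Fix one person's seat to break rotational symmetry; the remaining 8 people can be arranged in (8)! = 40320 ways.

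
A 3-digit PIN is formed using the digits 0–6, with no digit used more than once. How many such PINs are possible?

210

With no repetition, fill the 3 digits in order: 7 choices, then 6, down to 5.
That product is 7 × 6 × 5 = 210.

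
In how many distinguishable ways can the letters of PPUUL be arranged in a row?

30

The 5 letters of PPUUL have repeats: P appearing twice and U appearing twice.
Dividing 5! = 120 by 2!·2! = 4 for the repeated letters gives 30.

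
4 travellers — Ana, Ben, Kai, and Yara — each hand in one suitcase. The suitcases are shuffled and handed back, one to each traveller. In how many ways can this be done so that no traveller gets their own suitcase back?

This is the derangement count D_4: permutations of 4 items with no fixed point.
By inclusion–exclusion this is Σ_{j=0}^{4} (−1)^j C(4,j)·(4−j)!.
Computing: 24 − 24 + 12 − 4 + 1 = 9.

9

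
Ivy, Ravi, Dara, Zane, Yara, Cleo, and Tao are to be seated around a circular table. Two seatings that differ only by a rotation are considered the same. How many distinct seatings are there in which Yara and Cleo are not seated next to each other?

480

Without the restriction there are (6)! = 720 seatings.
Seatings with Yara beside Cleo: treat them as a block with 2 internal orders, giving 2 × (5)! = 240.
Subtracting, 720 − 240 = 480.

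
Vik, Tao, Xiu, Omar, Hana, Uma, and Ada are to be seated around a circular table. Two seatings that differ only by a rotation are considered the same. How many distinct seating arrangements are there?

Fix one person's seat to break rotational symmetry; the remaining 6 people can be arranged in (6)! = 720 ways.

720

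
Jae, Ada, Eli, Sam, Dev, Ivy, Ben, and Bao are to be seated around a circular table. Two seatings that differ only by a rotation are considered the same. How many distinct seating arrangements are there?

5040

Fix one person's seat to break rotational symmetry; the remaining 7 people can be arranged in (7)! = 5040 ways.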